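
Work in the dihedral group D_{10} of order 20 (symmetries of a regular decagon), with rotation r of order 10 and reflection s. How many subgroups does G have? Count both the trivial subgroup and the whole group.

22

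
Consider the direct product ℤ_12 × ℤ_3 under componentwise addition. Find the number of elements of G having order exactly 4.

2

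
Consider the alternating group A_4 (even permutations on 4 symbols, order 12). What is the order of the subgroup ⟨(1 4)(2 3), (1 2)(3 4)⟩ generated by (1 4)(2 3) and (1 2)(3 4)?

4

|⟨(1 4)(2 3)⟩| = 2 and |⟨(1 2)(3 4)⟩| = 2, so |H| is a multiple of lcm(2, 2) = 2 and divides |G| = 12.
Closing under the operation: H = {e, (1 2)(3 4), (1 3)(2 4), (1 4)(2 3)}, so |H| = 4.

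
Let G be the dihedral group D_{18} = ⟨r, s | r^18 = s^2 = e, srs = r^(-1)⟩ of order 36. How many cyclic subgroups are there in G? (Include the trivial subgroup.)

24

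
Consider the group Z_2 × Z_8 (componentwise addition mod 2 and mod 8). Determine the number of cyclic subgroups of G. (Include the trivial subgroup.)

Each element a generates a cyclic subgroup ⟨a⟩; distinct elements may generate the same one (a cyclic group of order d has φ(d) generators).
Cyclic subgroups by order — order 1: 1; order 2: 3; order 4: 2; order 8: 2.
Total: 8.

8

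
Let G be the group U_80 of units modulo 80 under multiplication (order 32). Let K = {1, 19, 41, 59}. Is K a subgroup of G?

|K| = 4 divides |G| = 32, consistent with Lagrange.
K contains the identity, every element's inverse is in K, and K is closed under ·: it is a subgroup.
In fact K = ⟨19⟩.

Yes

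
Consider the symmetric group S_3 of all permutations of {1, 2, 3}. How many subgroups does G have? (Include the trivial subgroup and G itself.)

|G| = 6, so by Lagrange every subgroup order divides 6. Divisors: 1, 2, 3, 6.
Subgroups by order — order 1: 1; order 2: 3; order 3: 1; order 6: 1.
Total: 1 + 3 + 1 + 1 = 6.

6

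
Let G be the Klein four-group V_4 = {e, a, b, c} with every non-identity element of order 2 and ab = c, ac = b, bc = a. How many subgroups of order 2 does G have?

3

|G| = 4 and 2 | 4, so subgroups of order 2 are possible by Lagrange.
The subgroups of order 2 are: {e, a}; {e, b}; {e, c}.
So G has 3 subgroups of order 2.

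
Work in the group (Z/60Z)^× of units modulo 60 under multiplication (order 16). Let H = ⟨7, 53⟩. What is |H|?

|⟨7⟩| = 4 and |⟨53⟩| = 4, so |H| is a multiple of lcm(4, 4) = 4 and divides |G| = 16.
Closing under the operation: H = {1, 7, 11, 17, 43, 49, 53, 59}, so |H| = 8.

8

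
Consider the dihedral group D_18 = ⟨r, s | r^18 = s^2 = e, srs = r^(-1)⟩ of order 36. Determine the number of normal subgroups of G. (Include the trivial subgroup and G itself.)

G has 45 subgroups. Checking conjugation-invariance by order — order 1: 1/1 normal; order 2: 1/19 normal; order 3: 1/1 normal; order 4: 0/9 normal; order 6: 1/7 normal; order 9: 1/1 normal; order 12: 0/3 normal; order 18: 3/3 normal; order 36: 1/1 normal.
Total normal subgroups: 9.

9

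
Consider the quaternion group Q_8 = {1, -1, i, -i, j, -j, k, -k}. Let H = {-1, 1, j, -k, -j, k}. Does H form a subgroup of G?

No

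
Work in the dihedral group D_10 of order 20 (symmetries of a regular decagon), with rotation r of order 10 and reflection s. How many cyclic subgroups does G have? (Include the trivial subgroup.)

14

Group the elements of G by the cyclic subgroup they generate; each cyclic subgroup of order d accounts for φ(d) elements.
Cyclic subgroups by order — order 1: 1; order 2: 11; order 5: 1; order 10: 1.
Total: 14.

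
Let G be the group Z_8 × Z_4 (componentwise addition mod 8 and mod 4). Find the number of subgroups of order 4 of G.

|G| = 32 and 4 | 32, so subgroups of order 4 are possible by Lagrange.
The subgroups of order 4 are: {(0,0), (0,1), (0,2), (0,3)}; {(0,0), (0,2), (4,0), (4,2)}; {(0,0), (0,2), (4,1), (4,3)}; {(0,0), (2,0), (4,0), (6,0)}; … (7 in all).
So G has 7 subgroups of order 4.

7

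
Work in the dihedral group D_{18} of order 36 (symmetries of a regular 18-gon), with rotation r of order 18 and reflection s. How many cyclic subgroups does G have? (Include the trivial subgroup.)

24

Group the elements of G by the cyclic subgroup they generate; each cyclic subgroup of order d accounts for φ(d) elements.
Cyclic subgroups by order — order 1: 1; order 2: 19; order 3: 1; order 6: 1; order 9: 1; order 18: 1.
Total: 24.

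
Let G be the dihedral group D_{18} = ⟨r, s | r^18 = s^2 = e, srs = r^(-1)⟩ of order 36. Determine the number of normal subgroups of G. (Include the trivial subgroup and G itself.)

G has 45 subgroups. Checking conjugation-invariance by order — order 1: 1/1 normal; order 2: 1/19 normal; order 3: 1/1 normal; order 4: 0/9 normal; order 6: 1/7 normal; order 9: 1/1 normal; order 12: 0/3 normal; order 18: 3/3 normal; order 36: 1/1 normal.
Total normal subgroups: 9.

9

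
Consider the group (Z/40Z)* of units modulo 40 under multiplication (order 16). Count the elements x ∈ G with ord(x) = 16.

No element of G has order 16 (even though 16 | 16).

0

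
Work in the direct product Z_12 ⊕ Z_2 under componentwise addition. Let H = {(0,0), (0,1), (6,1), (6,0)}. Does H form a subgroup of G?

Yes

|H| = 4 divides |G| = 24, consistent with Lagrange.
H contains the identity, every element's inverse is in H, and H is closed under +: it is a subgroup.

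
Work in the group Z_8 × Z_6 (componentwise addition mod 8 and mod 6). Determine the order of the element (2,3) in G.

4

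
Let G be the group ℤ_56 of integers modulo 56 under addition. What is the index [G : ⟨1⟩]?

1

|⟨1⟩| = 56 and |G| = 56.
By Lagrange, [G : H] = |G|/|H| = 56/56 = 1.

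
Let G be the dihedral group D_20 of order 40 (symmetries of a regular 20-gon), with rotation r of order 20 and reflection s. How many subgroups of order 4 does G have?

|G| = 40 and 4 | 40, so subgroups of order 4 are possible by Lagrange.
The subgroups of order 4 are: {e, r^10, s, r^10s}; {e, r^10, rs, r^11s}; {e, r^10, r^2s, r^12s}; {e, r^10, r^3s, r^13s}; … (11 in all).
So G has 11 subgroups of order 4.

11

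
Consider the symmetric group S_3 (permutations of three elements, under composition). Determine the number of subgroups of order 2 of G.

3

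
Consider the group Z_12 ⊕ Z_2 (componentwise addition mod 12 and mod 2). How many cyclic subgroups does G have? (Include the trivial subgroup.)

Each element a generates a cyclic subgroup ⟨a⟩; distinct elements may generate the same one (a cyclic group of order d has φ(d) generators).
Cyclic subgroups by order — order 1: 1; order 2: 3; order 3: 1; order 4: 2; order 6: 3; order 12: 2.
Total: 12.

12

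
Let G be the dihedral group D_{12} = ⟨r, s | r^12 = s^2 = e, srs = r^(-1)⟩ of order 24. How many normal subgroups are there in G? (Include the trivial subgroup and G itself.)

G has 34 subgroups. Checking conjugation-invariance by order — order 1: 1/1 normal; order 2: 1/13 normal; order 3: 1/1 normal; order 4: 1/7 normal; order 6: 1/5 normal; order 8: 0/3 normal; order 12: 3/3 normal; order 24: 1/1 normal.
Total normal subgroups: 9.

9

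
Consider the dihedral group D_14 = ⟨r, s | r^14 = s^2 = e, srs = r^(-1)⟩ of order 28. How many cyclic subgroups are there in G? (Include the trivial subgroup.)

18

Group the elements of G by the cyclic subgroup they generate; each cyclic subgroup of order d accounts for φ(d) elements.
Cyclic subgroups by order — order 1: 1; order 2: 15; order 7: 1; order 14: 1.
Total: 18.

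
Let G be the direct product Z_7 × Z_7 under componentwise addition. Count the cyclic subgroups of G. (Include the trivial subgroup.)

9

Each element a generates a cyclic subgroup ⟨a⟩; distinct elements may generate the same one (a cyclic group of order d has φ(d) generators).
Cyclic subgroups by order — order 1: 1; order 7: 8.
Total: 9.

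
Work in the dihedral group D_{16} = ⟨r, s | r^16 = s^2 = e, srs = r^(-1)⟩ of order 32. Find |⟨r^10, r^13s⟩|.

16

|⟨r^10⟩| = 8 and |⟨r^13s⟩| = 2, so |H| is a multiple of lcm(8, 2) = 8 and divides |G| = 32.
Closing under the operation: H = {e, r^2, r^4, r^6, r^8, r^10, r^12, r^14, rs, r^3s, r^5s, r^7s, r^9s, r^11s, r^13s, r^15s}, so |H| = 16.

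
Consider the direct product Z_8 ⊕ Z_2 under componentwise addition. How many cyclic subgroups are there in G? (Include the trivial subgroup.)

Each element a generates a cyclic subgroup ⟨a⟩; distinct elements may generate the same one (a cyclic group of order d has φ(d) generators).
Cyclic subgroups by order — order 1: 1; order 2: 3; order 4: 2; order 8: 2.
Total: 8.

8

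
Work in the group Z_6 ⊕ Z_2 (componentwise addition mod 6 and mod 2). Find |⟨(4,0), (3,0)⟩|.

|⟨(4,0)⟩| = 3 and |⟨(3,0)⟩| = 2, so |H| is a multiple of lcm(3, 2) = 6 and divides |G| = 12.
Closing under the operation: H = {(0,0), (1,0), (2,0), (3,0), (4,0), (5,0)}, so |H| = 6.

6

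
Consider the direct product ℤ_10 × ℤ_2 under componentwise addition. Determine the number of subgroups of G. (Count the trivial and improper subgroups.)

10

|G| = 20, so by Lagrange every subgroup order divides 20. Divisors: 1, 2, 4, 5, 10, 20.
Subgroups by order — order 1: 1; order 2: 3; order 4: 1; order 5: 1; order 10: 3; order 20: 1.
Total: 1 + 3 + 1 + 1 + 3 + 1 = 10.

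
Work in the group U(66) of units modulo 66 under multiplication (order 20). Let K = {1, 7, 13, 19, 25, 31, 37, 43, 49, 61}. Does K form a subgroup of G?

Yes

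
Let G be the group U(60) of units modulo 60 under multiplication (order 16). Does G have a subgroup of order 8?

Yes

8 | 16. A subgroup of order 8 is {1, 11, 13, 23, 37, 47, 49, 59}.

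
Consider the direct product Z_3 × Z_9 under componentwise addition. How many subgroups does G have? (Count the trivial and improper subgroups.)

10

|G| = 27, so by Lagrange every subgroup order divides 27. Divisors: 1, 3, 9, 27.
Subgroups by order — order 1: 1; order 3: 4; order 9: 4; order 27: 1.
Total: 1 + 4 + 4 + 1 = 10.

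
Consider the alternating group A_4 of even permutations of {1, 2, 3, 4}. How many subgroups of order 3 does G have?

4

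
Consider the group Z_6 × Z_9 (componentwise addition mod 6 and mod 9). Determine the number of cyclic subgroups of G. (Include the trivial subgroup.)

16

A cyclic subgroup of order d is generated by each of its φ(d) elements of order d, so the cyclic subgroups of order d number (#elements of order d)/φ(d).
Cyclic subgroups by order — order 1: 1; order 2: 1; order 3: 4; order 6: 4; order 9: 3; order 18: 3.
Total: 16.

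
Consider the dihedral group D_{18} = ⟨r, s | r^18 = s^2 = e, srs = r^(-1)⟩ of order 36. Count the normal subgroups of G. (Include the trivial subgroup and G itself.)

G has 45 subgroups. Checking conjugation-invariance by order — order 1: 1/1 normal; order 2: 1/19 normal; order 3: 1/1 normal; order 4: 0/9 normal; order 6: 1/7 normal; order 9: 1/1 normal; order 12: 0/3 normal; order 18: 3/3 normal; order 36: 1/1 normal.
Total normal subgroups: 9.

9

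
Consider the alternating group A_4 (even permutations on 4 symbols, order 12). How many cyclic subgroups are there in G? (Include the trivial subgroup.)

A cyclic subgroup of order d is generated by each of its φ(d) elements of order d, so the cyclic subgroups of order d number (#elements of order d)/φ(d).
Cyclic subgroups by order — order 1: 1; order 2: 3; order 3: 4.
Total: 8.

8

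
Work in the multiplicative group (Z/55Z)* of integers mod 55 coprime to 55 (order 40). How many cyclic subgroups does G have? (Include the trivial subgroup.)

Each element a generates a cyclic subgroup ⟨a⟩; distinct elements may generate the same one (a cyclic group of order d has φ(d) generators).
Cyclic subgroups by order — order 1: 1; order 2: 3; order 4: 2; order 5: 1; order 10: 3; order 20: 2.
Total: 12.

12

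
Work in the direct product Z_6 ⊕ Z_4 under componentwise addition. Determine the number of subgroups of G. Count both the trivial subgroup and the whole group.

16

|G| = 24, so by Lagrange every subgroup order divides 24. Divisors: 1, 2, 3, 4, 6, 8, 12, 24.
Subgroups by order — order 1: 1; order 2: 3; order 3: 1; order 4: 3; order 6: 3; order 8: 1; order 12: 3; order 24: 1.
Total: 1 + 3 + 1 + 3 + 3 + 1 + 3 + 1 = 16.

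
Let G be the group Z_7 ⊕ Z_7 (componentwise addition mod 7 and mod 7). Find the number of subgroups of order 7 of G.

|G| = 49 and 7 | 49, so subgroups of order 7 are possible by Lagrange.
The subgroups of order 7 are: {(0,0), (0,1), (0,2), (0,3), (0,4), (0,5), (0,6)}; {(0,0), (1,0), (2,0), (3,0), (4,0), (5,0), (6,0)}; {(0,0), (1,1), (2,2), (3,3), (4,4), (5,5), (6,6)}; {(0,0), (1,2), (2,4), (3,6), (4,1), (5,3), (6,5)}; … (8 in all).
So G has 8 subgroups of order 7.

8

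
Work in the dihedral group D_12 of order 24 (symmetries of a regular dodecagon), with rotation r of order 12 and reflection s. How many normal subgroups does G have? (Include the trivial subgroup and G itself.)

G has 34 subgroups. Checking conjugation-invariance by order — order 1: 1/1 normal; order 2: 1/13 normal; order 3: 1/1 normal; order 4: 1/7 normal; order 6: 1/5 normal; order 8: 0/3 normal; order 12: 3/3 normal; order 24: 1/1 normal.
Total normal subgroups: 9.

9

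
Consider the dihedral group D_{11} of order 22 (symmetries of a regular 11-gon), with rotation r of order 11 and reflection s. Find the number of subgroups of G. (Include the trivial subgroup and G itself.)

14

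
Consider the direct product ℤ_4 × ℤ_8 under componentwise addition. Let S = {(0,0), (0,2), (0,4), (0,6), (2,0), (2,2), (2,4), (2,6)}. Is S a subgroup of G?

Yes

|S| = 8 divides |G| = 32, consistent with Lagrange.
S contains the identity, every element's inverse is in S, and S is closed under +: it is a subgroup.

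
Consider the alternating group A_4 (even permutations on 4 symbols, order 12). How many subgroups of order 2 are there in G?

3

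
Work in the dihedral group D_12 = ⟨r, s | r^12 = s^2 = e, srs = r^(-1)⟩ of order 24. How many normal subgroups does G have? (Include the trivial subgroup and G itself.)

G has 34 subgroups. Checking conjugation-invariance by order — order 1: 1/1 normal; order 2: 1/13 normal; order 3: 1/1 normal; order 4: 1/7 normal; order 6: 1/5 normal; order 8: 0/3 normal; order 12: 3/3 normal; order 24: 1/1 normal.
Total normal subgroups: 9.

9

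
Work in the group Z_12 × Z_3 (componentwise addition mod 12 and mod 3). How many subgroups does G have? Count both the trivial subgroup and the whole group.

|G| = 36, so by Lagrange every subgroup order divides 36. Divisors: 1, 2, 3, 4, 6, 9, 12, 18, 36.
Subgroups by order — order 1: 1; order 2: 1; order 3: 4; order 4: 1; order 6: 4; order 9: 1; order 12: 4; order 18: 1; order 36: 1.
Total: 1 + 1 + 4 + 1 + 4 + 1 + 4 + 1 + 1 = 18.

18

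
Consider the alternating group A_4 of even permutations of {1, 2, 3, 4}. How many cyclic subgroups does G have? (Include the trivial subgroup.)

8

Group the elements of G by the cyclic subgroup they generate; each cyclic subgroup of order d accounts for φ(d) elements.
Cyclic subgroups by order — order 1: 1; order 2: 3; order 3: 4.
Total: 8.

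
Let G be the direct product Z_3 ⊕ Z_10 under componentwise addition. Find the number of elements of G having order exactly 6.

2

An element (a,b) has order lcm(ord(a), ord(b)); count pairs with lcm equal to 6.
Enumerating gives 2 such elements.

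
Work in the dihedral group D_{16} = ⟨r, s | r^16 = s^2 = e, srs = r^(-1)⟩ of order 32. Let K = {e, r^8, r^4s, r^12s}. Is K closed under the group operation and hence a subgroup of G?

Yes

|K| = 4 divides |G| = 32, consistent with Lagrange.
K contains the identity, every element's inverse is in K, and K is closed under ·: it is a subgroup.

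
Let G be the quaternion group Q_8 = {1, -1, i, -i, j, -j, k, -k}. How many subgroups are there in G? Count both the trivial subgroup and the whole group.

6

|G| = 8, so by Lagrange every subgroup order divides 8. Divisors: 1, 2, 4, 8.
Subgroups by order — order 1: 1; order 2: 1; order 4: 3; order 8: 1.
Total: 1 + 1 + 3 + 1 = 6.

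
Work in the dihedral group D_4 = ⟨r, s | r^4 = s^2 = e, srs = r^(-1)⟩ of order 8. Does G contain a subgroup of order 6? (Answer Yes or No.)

6 does not divide |G| = 8, so by Lagrange no subgroup of order 6 exists.

No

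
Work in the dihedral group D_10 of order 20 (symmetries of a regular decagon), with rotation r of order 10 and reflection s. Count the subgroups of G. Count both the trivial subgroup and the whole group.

22

|G| = 20, so by Lagrange every subgroup order divides 20. Divisors: 1, 2, 4, 5, 10, 20.
Subgroups by order — order 1: 1; order 2: 11; order 4: 5; order 5: 1; order 10: 3; order 20: 1.
Total: 1 + 11 + 5 + 1 + 3 + 1 = 22.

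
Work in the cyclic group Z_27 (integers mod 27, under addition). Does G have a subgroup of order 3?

Yes

3 | 27. A subgroup of order 3 is {0, 9, 18}.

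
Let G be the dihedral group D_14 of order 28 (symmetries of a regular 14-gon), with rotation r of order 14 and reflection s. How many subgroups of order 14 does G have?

3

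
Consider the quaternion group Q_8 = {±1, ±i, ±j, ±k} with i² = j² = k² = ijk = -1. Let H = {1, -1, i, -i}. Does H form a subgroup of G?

|H| = 4 divides |G| = 8, consistent with Lagrange.
H contains the identity, every element's inverse is in H, and H is closed under ·: it is a subgroup.
In fact H = ⟨-i⟩.

Yes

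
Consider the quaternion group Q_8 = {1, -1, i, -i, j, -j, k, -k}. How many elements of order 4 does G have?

6

The elements of order 4 are: i, -i, j, -j, k, -k.
That's 6.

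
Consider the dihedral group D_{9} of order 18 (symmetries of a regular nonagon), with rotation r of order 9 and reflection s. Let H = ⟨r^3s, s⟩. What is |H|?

|⟨r^3s⟩| = 2 and |⟨s⟩| = 2, so |H| is a multiple of lcm(2, 2) = 2 and divides |G| = 18.
Closing under the operation: H = {e, r^3, r^6, s, r^3s, r^6s}, so |H| = 6.

6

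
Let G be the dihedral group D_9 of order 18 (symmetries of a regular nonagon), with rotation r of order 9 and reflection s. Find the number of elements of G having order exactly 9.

The elements of order 9 are: r, r^2, r^4, r^5, r^7, r^8.
That's 6.

6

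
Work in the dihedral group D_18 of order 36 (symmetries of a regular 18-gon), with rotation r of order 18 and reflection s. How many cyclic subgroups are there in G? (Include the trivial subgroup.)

Group the elements of G by the cyclic subgroup they generate; each cyclic subgroup of order d accounts for φ(d) elements.
Cyclic subgroups by order — order 1: 1; order 2: 19; order 3: 1; order 6: 1; order 9: 1; order 18: 1.
Total: 24.

24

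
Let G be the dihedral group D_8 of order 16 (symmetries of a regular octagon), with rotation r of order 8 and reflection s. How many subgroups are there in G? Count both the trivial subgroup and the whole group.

|G| = 16, so by Lagrange every subgroup order divides 16. Divisors: 1, 2, 4, 8, 16.
Subgroups by order — order 1: 1; order 2: 9; order 4: 5; order 8: 3; order 16: 1.
Total: 1 + 9 + 5 + 3 + 1 = 19.

19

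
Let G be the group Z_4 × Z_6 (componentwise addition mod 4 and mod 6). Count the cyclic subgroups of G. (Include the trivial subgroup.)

Group the elements of G by the cyclic subgroup they generate; each cyclic subgroup of order d accounts for φ(d) elements.
Cyclic subgroups by order — order 1: 1; order 2: 3; order 3: 1; order 4: 2; order 6: 3; order 12: 2.
Total: 12.

12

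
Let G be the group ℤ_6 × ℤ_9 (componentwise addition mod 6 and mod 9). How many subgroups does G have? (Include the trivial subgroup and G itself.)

|G| = 54, so by Lagrange every subgroup order divides 54. Divisors: 1, 2, 3, 6, 9, 18, 27, 54.
Subgroups by order — order 1: 1; order 2: 1; order 3: 4; order 6: 4; order 9: 4; order 18: 4; order 27: 1; order 54: 1.
Total: 1 + 1 + 4 + 4 + 4 + 4 + 1 + 1 = 20.

20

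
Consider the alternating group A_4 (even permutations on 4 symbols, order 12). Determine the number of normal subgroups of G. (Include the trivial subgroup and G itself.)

3

G has 10 subgroups. Checking conjugation-invariance by order — order 1: 1/1 normal; order 2: 0/3 normal; order 3: 0/4 normal; order 4: 1/1 normal; order 12: 1/1 normal.
Total normal subgroups: 3.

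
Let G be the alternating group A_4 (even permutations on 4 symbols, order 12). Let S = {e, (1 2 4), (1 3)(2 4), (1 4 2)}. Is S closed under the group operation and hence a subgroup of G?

No

Closure fails: (1 2 4) ∘ (1 3)(2 4) = (1 3 2) ∉ S. So S is not a subgroup.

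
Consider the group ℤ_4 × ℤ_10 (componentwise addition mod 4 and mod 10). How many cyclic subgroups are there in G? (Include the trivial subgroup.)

A cyclic subgroup of order d is generated by each of its φ(d) elements of order d, so the cyclic subgroups of order d number (#elements of order d)/φ(d).
Cyclic subgroups by order — order 1: 1; order 2: 3; order 4: 2; order 5: 1; order 10: 3; order 20: 2.
Total: 12.

12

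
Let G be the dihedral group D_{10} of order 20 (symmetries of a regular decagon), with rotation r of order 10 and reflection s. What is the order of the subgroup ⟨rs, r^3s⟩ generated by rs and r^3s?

10

|⟨rs⟩| = 2 and |⟨r^3s⟩| = 2, so |H| is a multiple of lcm(2, 2) = 2 and divides |G| = 20.
Closing under the operation: H = {e, r^2, r^4, r^6, r^8, rs, r^3s, r^5s, r^7s, r^9s}, so |H| = 10.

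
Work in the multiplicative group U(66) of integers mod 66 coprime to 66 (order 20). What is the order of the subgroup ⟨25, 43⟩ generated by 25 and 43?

|⟨25⟩| = 5 and |⟨43⟩| = 2, so |H| is a multiple of lcm(5, 2) = 10 and divides |G| = 20.
Closing under the operation: H = {1, 7, 13, 19, 25, 31, 37, 43, 49, 61}, so |H| = 10.

10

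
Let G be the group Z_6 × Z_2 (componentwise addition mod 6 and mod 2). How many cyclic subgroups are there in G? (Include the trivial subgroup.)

Each element a generates a cyclic subgroup ⟨a⟩; distinct elements may generate the same one (a cyclic group of order d has φ(d) generators).
Cyclic subgroups by order — order 1: 1; order 2: 3; order 3: 1; order 6: 3.
Total: 8.

8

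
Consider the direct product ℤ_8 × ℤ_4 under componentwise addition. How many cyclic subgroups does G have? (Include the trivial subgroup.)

Group the elements of G by the cyclic subgroup they generate; each cyclic subgroup of order d accounts for φ(d) elements.
Cyclic subgroups by order — order 1: 1; order 2: 3; order 4: 6; order 8: 4.
Total: 14.

14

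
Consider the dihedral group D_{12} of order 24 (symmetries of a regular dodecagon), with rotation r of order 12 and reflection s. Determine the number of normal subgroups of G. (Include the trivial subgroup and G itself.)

9

G has 34 subgroups. Checking conjugation-invariance by order — order 1: 1/1 normal; order 2: 1/13 normal; order 3: 1/1 normal; order 4: 1/7 normal; order 6: 1/5 normal; order 8: 0/3 normal; order 12: 3/3 normal; order 24: 1/1 normal.
Total normal subgroups: 9.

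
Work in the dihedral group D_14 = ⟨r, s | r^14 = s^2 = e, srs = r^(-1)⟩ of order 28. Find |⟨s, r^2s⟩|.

14

|⟨s⟩| = 2 and |⟨r^2s⟩| = 2, so |H| is a multiple of lcm(2, 2) = 2 and divides |G| = 28.
Closing under the operation: H = {e, r^2, r^4, r^6, r^8, r^10, r^12, s, r^2s, r^4s, r^6s, r^8s, r^10s, r^12s}, so |H| = 14.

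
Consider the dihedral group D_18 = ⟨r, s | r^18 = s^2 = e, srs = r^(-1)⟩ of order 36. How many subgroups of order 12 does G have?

3

|G| = 36 and 12 | 36, so subgroups of order 12 are possible by Lagrange.
The subgroups of order 12 are: {e, r^3, r^6, r^9, r^12, r^15, rs, r^4s, r^7s, r^10s, r^13s, r^16s}; {e, r^3, r^6, r^9, r^12, r^15, r^2s, r^5s, r^8s, r^11s, r^14s, r^17s}; {e, r^3, r^6, r^9, r^12, r^15, s, r^3s, r^6s, r^9s, r^12s, r^15s}.
So G has 3 subgroups of order 12.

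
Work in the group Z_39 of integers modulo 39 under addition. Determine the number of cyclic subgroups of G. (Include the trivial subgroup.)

4

Group the elements of G by the cyclic subgroup they generate; each cyclic subgroup of order d accounts for φ(d) elements.
Cyclic subgroups by order — order 1: 1; order 3: 1; order 13: 1; order 39: 1.
Total: 4.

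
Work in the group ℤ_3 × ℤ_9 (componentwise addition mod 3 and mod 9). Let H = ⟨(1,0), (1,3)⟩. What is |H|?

|⟨(1,0)⟩| = 3 and |⟨(1,3)⟩| = 3, so |H| is a multiple of lcm(3, 3) = 3 and divides |G| = 27.
Closing under the operation: H = {(0,0), (0,3), (0,6), (1,0), (1,3), (1,6), (2,0), (2,3), (2,6)}, so |H| = 9.

9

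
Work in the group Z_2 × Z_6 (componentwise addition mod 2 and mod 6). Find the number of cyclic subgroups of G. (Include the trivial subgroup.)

8

Each element a generates a cyclic subgroup ⟨a⟩; distinct elements may generate the same one (a cyclic group of order d has φ(d) generators).
Cyclic subgroups by order — order 1: 1; order 2: 3; order 3: 1; order 6: 3.
Total: 8.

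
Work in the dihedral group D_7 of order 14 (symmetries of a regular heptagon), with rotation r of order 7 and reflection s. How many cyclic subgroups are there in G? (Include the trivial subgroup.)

A cyclic subgroup of order d is generated by each of its φ(d) elements of order d, so the cyclic subgroups of order d number (#elements of order d)/φ(d).
Cyclic subgroups by order — order 1: 1; order 2: 7; order 7: 1.
Total: 9.

9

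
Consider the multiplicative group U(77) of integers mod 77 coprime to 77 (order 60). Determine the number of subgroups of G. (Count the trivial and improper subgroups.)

|G| = 60, so by Lagrange every subgroup order divides 60. Divisors: 1, 2, 3, 4, 5, 6, 10, 12, 15, 20, 30, 60.
Subgroups by order — order 1: 1; order 2: 3; order 3: 1; order 4: 1; order 5: 1; order 6: 3; order 10: 3; order 12: 1; order 15: 1; order 20: 1; order 30: 3; order 60: 1.
Total: 1 + 3 + 1 + 1 + 1 + 3 + 3 + 1 + 1 + 1 + 3 + 1 = 20.

20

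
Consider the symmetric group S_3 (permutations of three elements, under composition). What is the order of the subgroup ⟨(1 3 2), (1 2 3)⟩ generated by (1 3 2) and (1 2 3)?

3

|⟨(1 3 2)⟩| = 3 and |⟨(1 2 3)⟩| = 3, so |H| is a multiple of lcm(3, 3) = 3 and divides |G| = 6.
Closing under the operation: H = {e, (1 2 3), (1 3 2)}, so |H| = 3.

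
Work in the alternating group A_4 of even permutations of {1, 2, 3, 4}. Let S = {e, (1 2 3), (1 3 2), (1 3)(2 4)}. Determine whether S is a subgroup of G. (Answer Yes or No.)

No

Closure fails: (1 3 2) ∘ (1 3)(2 4) = (1 2 4) ∉ S. So S is not a subgroup.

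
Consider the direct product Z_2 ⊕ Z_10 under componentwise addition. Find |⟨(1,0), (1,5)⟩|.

4

|⟨(1,0)⟩| = 2 and |⟨(1,5)⟩| = 2, so |H| is a multiple of lcm(2, 2) = 2 and divides |G| = 20.
Closing under the operation: H = {(0,0), (0,5), (1,0), (1,5)}, so |H| = 4.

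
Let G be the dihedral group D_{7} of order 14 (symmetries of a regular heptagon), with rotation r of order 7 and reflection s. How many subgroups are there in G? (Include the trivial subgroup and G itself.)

10

|G| = 14, so by Lagrange every subgroup order divides 14. Divisors: 1, 2, 7, 14.
Subgroups by order — order 1: 1; order 2: 7; order 7: 1; order 14: 1.
Total: 1 + 7 + 1 + 1 = 10.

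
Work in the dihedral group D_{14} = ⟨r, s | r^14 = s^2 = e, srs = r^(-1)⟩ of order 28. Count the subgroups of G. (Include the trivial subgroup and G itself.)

28

|G| = 28, so by Lagrange every subgroup order divides 28. Divisors: 1, 2, 4, 7, 14, 28.
Subgroups by order — order 1: 1; order 2: 15; order 4: 7; order 7: 1; order 14: 3; order 28: 1.
Total: 1 + 15 + 7 + 1 + 3 + 1 = 28.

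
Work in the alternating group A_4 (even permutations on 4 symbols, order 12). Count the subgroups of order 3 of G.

4

|G| = 12 and 3 | 12, so subgroups of order 3 are possible by Lagrange.
The subgroups of order 3 are: {e, (1 2 3), (1 3 2)}; {e, (1 2 4), (1 4 2)}; {e, (1 3 4), (1 4 3)}; {e, (2 3 4), (2 4 3)}.
So G has 4 subgroups of order 3.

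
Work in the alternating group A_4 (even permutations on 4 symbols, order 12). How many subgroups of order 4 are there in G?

|G| = 12 and 4 | 12, so subgroups of order 4 are possible by Lagrange.
The subgroups of order 4 are: {e, (1 2)(3 4), (1 3)(2 4), (1 4)(2 3)}.
So G has 1 subgroup of order 4.

1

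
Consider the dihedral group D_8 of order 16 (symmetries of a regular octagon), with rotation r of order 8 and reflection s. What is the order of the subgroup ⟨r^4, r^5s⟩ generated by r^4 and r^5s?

4

|⟨r^4⟩| = 2 and |⟨r^5s⟩| = 2, so |H| is a multiple of lcm(2, 2) = 2 and divides |G| = 16.
Closing under the operation: H = {e, r^4, rs, r^5s}, so |H| = 4.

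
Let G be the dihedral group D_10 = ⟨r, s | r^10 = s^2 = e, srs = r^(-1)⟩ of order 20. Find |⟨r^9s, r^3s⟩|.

|⟨r^9s⟩| = 2 and |⟨r^3s⟩| = 2, so |H| is a multiple of lcm(2, 2) = 2 and divides |G| = 20.
Closing under the operation: H = {e, r^2, r^4, r^6, r^8, rs, r^3s, r^5s, r^7s, r^9s}, so |H| = 10.

10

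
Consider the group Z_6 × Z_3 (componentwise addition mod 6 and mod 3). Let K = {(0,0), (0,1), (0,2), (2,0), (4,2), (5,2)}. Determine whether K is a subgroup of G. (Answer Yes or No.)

No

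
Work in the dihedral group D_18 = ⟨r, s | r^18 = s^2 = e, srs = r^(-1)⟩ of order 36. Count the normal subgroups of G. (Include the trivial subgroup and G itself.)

G has 45 subgroups. Checking conjugation-invariance by order — order 1: 1/1 normal; order 2: 1/19 normal; order 3: 1/1 normal; order 4: 0/9 normal; order 6: 1/7 normal; order 9: 1/1 normal; order 12: 0/3 normal; order 18: 3/3 normal; order 36: 1/1 normal.
Total normal subgroups: 9.

9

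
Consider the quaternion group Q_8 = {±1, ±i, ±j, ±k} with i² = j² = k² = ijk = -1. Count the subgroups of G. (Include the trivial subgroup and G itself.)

|G| = 8, so by Lagrange every subgroup order divides 8. Divisors: 1, 2, 4, 8.
Subgroups by order — order 1: 1; order 2: 1; order 4: 3; order 8: 1.
Total: 1 + 1 + 3 + 1 = 6.

6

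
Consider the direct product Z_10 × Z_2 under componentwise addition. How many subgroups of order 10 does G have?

3

|G| = 20 and 10 | 20, so subgroups of order 10 are possible by Lagrange.
The subgroups of order 10 are: {(0,0), (0,1), (2,0), (2,1), (4,0), (4,1), (6,0), (6,1), (8,0), (8,1)}; {(0,0), (1,0), (2,0), (3,0), (4,0), (5,0), (6,0), (7,0), (8,0), (9,0)}; {(0,0), (1,1), (2,0), (3,1), (4,0), (5,1), (6,0), (7,1), (8,0), (9,1)}.
So G has 3 subgroups of order 10.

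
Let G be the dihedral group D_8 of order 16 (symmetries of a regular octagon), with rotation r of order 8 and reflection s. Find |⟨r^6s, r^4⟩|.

|⟨r^6s⟩| = 2 and |⟨r^4⟩| = 2, so |H| is a multiple of lcm(2, 2) = 2 and divides |G| = 16.
Closing under the operation: H = {e, r^4, r^2s, r^6s}, so |H| = 4.

4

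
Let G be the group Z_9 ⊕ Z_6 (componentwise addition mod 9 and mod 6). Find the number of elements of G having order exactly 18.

18

An element (a,b) has order lcm(ord(a), ord(b)); count pairs with lcm equal to 18.
Enumerating gives 18 such elements.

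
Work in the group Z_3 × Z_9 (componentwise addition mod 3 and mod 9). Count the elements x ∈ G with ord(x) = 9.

An element (a,b) has order lcm(ord(a), ord(b)); count pairs with lcm equal to 9.
Enumerating gives 18 such elements.

18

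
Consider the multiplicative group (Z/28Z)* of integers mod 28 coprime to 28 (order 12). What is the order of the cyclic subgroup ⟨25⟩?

Compute successive powers of 25 mod 28: 25, 9, 1; 25^3 ≡ 1 (mod 28).
So |⟨25⟩| = 3.

3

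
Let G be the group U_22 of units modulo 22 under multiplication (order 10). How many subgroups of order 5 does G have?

1

|G| = 10 and 5 | 10, so subgroups of order 5 are possible by Lagrange.
The subgroups of order 5 are: {1, 3, 5, 9, 15}.
So G has 1 subgroup of order 5.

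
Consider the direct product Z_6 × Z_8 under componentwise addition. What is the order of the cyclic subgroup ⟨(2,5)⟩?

24

The order of (2,5) in Z_6 × Z_8 is lcm(ord(2) in Z_6, ord(5) in Z_8).
ord(2) = 3 and ord(5) = 8, so |⟨(2,5)⟩| = lcm(3, 8) = 24.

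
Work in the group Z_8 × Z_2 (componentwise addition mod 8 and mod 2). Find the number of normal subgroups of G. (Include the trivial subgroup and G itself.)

G is abelian, so every subgroup is normal.
G has 11 subgroups in total, hence 11 normal subgroups.

11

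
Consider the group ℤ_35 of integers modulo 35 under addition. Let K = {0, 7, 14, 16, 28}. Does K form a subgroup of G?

16 ∈ K but its inverse 19 ∉ K, so K is not a subgroup.

No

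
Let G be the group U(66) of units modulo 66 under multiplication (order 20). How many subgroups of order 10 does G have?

3

|G| = 20 and 10 | 20, so subgroups of order 10 are possible by Lagrange.
The subgroups of order 10 are: {1, 7, 13, 19, 25, 31, 37, 43, 49, 61}; {1, 17, 25, 29, 31, 35, 37, 41, 49, 65}; {1, 5, 23, 25, 31, 37, 47, 49, 53, 59}.
So G has 3 subgroups of order 10.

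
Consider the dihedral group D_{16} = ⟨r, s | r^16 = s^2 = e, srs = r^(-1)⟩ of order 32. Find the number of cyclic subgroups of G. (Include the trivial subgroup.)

21

A cyclic subgroup of order d is generated by each of its φ(d) elements of order d, so the cyclic subgroups of order d number (#elements of order d)/φ(d).
Cyclic subgroups by order — order 1: 1; order 2: 17; order 4: 1; order 8: 1; order 16: 1.
Total: 21.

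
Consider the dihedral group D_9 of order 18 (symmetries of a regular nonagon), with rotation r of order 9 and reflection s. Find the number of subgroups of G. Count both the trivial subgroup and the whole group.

|G| = 18, so by Lagrange every subgroup order divides 18. Divisors: 1, 2, 3, 6, 9, 18.
Subgroups by order — order 1: 1; order 2: 9; order 3: 1; order 6: 3; order 9: 1; order 18: 1.
Total: 1 + 9 + 1 + 3 + 1 + 1 = 16.

16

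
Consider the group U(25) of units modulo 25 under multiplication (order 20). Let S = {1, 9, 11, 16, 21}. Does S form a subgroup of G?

21 ∈ S but its inverse 6 ∉ S, so S is not a subgroup.

No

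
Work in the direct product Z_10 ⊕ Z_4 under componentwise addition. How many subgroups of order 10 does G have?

3

|G| = 40 and 10 | 40, so subgroups of order 10 are possible by Lagrange.
The subgroups of order 10 are: {(0,0), (0,2), (2,0), (2,2), (4,0), (4,2), (6,0), (6,2), (8,0), (8,2)}; {(0,0), (1,0), (2,0), (3,0), (4,0), (5,0), (6,0), (7,0), (8,0), (9,0)}; {(0,0), (1,2), (2,0), (3,2), (4,0), (5,2), (6,0), (7,2), (8,0), (9,2)}.
So G has 3 subgroups of order 10.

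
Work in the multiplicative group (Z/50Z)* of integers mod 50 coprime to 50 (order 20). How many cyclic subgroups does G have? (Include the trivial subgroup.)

6

A cyclic subgroup of order d is generated by each of its φ(d) elements of order d, so the cyclic subgroups of order d number (#elements of order d)/φ(d).
Cyclic subgroups by order — order 1: 1; order 2: 1; order 4: 1; order 5: 1; order 10: 1; order 20: 1.
Total: 6.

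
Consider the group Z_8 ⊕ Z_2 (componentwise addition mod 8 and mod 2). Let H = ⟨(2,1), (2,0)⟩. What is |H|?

|⟨(2,1)⟩| = 4 and |⟨(2,0)⟩| = 4, so |H| is a multiple of lcm(4, 4) = 4 and divides |G| = 16.
Closing under the operation: H = {(0,0), (0,1), (2,0), (2,1), (4,0), (4,1), (6,0), (6,1)}, so |H| = 8.

8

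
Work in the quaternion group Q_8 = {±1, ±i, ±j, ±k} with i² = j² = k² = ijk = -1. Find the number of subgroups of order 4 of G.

3

|G| = 8 and 4 | 8, so subgroups of order 4 are possible by Lagrange.
The subgroups of order 4 are: {1, -1, i, -i}; {1, -1, j, -j}; {1, -1, k, -k}.
So G has 3 subgroups of order 4.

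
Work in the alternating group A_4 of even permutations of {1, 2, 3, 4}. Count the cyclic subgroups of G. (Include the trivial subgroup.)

Each element a generates a cyclic subgroup ⟨a⟩; distinct elements may generate the same one (a cyclic group of order d has φ(d) generators).
Cyclic subgroups by order — order 1: 1; order 2: 3; order 3: 4.
Total: 8.

8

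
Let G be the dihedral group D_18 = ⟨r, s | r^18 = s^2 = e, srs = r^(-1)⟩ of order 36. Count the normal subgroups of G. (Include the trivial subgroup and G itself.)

G has 45 subgroups. Checking conjugation-invariance by order — order 1: 1/1 normal; order 2: 1/19 normal; order 3: 1/1 normal; order 4: 0/9 normal; order 6: 1/7 normal; order 9: 1/1 normal; order 12: 0/3 normal; order 18: 3/3 normal; order 36: 1/1 normal.
Total normal subgroups: 9.

9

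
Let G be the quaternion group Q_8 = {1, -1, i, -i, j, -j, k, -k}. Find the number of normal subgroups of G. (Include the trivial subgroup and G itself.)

6

G has 6 subgroups. Checking conjugation-invariance by order — order 1: 1/1 normal; order 2: 1/1 normal; order 4: 3/3 normal; order 8: 1/1 normal.
Total normal subgroups: 6.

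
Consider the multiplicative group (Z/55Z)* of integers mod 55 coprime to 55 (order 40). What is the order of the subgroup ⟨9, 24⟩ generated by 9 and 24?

20

|⟨9⟩| = 10 and |⟨24⟩| = 10, so |H| is a multiple of lcm(10, 10) = 10 and divides |G| = 40.
Closing under the operation: H = {1, 4, 6, 9, 14, 16, 19, 21, 24, 26, 29, 31, 34, 36, 39, 41, 46, 49, 51, 54}, so |H| = 20.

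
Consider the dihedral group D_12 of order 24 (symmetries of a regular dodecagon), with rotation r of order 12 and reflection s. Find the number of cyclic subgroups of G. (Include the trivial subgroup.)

A cyclic subgroup of order d is generated by each of its φ(d) elements of order d, so the cyclic subgroups of order d number (#elements of order d)/φ(d).
Cyclic subgroups by order — order 1: 1; order 2: 13; order 3: 1; order 4: 1; order 6: 1; order 12: 1.
Total: 18.

18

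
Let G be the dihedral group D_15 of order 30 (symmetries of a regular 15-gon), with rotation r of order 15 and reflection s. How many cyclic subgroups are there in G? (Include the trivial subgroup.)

Each element a generates a cyclic subgroup ⟨a⟩; distinct elements may generate the same one (a cyclic group of order d has φ(d) generators).
Cyclic subgroups by order — order 1: 1; order 2: 15; order 3: 1; order 5: 1; order 15: 1.
Total: 19.

19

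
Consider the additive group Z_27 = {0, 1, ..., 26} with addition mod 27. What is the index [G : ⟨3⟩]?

3

|⟨3⟩| = 9 and |G| = 27.
By Lagrange, [G : H] = |G|/|H| = 27/9 = 3.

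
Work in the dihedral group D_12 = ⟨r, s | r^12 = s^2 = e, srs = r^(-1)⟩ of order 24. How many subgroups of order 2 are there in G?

13

|G| = 24 and 2 | 24, so subgroups of order 2 are possible by Lagrange.
The subgroups of order 2 are: {e, r^10s}; {e, r^11s}; {e, r^2s}; {e, r^3s}; … (13 in all).
So G has 13 subgroups of order 2.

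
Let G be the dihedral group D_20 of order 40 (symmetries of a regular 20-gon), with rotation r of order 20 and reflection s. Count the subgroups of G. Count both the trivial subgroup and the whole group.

|G| = 40, so by Lagrange every subgroup order divides 40. Divisors: 1, 2, 4, 5, 8, 10, 20, 40.
Subgroups by order — order 1: 1; order 2: 21; order 4: 11; order 5: 1; order 8: 5; order 10: 5; order 20: 3; order 40: 1.
Total: 1 + 21 + 11 + 1 + 5 + 5 + 3 + 1 = 48.

48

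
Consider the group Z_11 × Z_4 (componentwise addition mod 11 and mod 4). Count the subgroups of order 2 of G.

|G| = 44 and 2 | 44, so subgroups of order 2 are possible by Lagrange.
The subgroups of order 2 are: {(0,0), (0,2)}.
So G has 1 subgroup of order 2.

1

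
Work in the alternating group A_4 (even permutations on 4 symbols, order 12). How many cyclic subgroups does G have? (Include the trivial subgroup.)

A cyclic subgroup of order d is generated by each of its φ(d) elements of order d, so the cyclic subgroups of order d number (#elements of order d)/φ(d).
Cyclic subgroups by order — order 1: 1; order 2: 3; order 3: 4.
Total: 8.

8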